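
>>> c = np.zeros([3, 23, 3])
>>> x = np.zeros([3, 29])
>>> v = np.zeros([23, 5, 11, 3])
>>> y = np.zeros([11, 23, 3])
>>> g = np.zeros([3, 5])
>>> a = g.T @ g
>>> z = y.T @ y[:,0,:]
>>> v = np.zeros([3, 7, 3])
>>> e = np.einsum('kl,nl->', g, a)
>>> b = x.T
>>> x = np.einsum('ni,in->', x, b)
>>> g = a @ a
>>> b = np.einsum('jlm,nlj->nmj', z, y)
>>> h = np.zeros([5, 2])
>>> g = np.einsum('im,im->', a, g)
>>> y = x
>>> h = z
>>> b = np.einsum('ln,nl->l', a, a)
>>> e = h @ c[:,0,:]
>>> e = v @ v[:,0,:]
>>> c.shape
(3, 23, 3)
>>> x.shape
()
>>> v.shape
(3, 7, 3)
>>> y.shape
()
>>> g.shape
()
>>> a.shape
(5, 5)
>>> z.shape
(3, 23, 3)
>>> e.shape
(3, 7, 3)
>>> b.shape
(5,)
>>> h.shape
(3, 23, 3)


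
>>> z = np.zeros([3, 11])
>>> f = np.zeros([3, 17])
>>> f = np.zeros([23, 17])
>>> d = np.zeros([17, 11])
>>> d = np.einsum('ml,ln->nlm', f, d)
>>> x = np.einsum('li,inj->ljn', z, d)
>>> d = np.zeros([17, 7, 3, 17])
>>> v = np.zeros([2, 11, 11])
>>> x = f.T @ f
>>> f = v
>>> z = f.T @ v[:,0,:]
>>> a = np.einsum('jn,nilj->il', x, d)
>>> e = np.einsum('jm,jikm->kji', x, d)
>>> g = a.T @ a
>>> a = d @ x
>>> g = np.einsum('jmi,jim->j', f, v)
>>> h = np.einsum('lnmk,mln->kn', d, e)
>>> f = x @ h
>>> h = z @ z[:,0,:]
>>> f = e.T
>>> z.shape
(11, 11, 11)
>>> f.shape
(7, 17, 3)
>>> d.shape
(17, 7, 3, 17)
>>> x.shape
(17, 17)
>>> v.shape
(2, 11, 11)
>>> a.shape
(17, 7, 3, 17)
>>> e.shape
(3, 17, 7)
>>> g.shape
(2,)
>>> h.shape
(11, 11, 11)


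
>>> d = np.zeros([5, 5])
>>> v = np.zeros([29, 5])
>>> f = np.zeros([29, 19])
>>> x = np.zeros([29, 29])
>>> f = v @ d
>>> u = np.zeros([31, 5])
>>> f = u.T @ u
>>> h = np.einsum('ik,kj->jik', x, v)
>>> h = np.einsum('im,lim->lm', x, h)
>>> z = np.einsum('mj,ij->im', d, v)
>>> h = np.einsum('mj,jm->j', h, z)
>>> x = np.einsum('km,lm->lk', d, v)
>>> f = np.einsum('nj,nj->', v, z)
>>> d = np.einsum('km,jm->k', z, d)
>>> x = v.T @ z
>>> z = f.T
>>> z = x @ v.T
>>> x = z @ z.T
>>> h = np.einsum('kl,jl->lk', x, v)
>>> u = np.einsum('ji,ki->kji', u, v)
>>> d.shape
(29,)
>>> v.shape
(29, 5)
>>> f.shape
()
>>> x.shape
(5, 5)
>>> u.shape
(29, 31, 5)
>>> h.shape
(5, 5)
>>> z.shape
(5, 29)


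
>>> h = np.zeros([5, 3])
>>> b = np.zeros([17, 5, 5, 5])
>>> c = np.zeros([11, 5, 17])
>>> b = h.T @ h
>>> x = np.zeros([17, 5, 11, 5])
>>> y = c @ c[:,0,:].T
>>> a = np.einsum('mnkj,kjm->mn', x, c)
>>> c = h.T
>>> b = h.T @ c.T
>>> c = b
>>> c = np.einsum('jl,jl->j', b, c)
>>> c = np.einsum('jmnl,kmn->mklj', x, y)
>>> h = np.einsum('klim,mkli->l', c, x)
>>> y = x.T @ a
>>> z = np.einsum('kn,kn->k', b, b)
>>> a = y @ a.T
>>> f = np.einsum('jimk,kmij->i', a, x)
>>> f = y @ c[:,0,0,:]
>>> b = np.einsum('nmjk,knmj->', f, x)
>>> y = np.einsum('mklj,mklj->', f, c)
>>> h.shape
(11,)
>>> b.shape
()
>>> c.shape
(5, 11, 5, 17)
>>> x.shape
(17, 5, 11, 5)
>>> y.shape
()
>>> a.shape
(5, 11, 5, 17)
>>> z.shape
(3,)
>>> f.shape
(5, 11, 5, 17)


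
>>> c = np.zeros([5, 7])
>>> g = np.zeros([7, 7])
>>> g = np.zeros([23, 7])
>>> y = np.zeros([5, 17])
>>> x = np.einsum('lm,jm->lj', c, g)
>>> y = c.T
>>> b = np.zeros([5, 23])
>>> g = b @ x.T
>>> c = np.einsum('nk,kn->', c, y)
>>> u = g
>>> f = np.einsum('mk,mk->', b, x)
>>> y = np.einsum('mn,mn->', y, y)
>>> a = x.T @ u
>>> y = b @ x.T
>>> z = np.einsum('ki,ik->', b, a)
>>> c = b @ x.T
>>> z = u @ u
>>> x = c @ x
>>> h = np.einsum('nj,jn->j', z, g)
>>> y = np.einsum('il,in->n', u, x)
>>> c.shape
(5, 5)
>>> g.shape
(5, 5)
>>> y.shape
(23,)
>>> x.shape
(5, 23)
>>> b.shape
(5, 23)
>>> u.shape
(5, 5)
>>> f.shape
()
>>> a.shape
(23, 5)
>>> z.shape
(5, 5)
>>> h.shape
(5,)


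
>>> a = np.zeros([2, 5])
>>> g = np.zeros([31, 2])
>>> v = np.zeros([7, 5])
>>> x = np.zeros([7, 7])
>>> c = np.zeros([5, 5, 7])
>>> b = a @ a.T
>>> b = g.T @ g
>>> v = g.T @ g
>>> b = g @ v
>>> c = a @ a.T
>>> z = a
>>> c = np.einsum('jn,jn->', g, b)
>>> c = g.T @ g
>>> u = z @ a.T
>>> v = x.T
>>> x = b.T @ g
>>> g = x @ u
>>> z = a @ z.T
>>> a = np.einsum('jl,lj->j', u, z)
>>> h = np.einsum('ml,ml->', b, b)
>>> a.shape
(2,)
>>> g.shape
(2, 2)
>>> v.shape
(7, 7)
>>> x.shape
(2, 2)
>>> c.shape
(2, 2)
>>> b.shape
(31, 2)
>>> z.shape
(2, 2)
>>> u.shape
(2, 2)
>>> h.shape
()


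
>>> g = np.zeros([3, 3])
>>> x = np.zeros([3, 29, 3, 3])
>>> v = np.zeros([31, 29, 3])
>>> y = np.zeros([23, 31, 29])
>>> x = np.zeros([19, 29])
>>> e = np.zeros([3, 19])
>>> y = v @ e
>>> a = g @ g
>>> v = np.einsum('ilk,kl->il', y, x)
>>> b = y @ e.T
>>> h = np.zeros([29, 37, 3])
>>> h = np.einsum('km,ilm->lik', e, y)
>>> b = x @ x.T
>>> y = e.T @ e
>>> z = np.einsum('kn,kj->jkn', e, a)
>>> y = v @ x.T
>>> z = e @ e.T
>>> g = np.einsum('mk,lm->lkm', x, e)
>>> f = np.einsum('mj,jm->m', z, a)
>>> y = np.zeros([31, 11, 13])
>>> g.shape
(3, 29, 19)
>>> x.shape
(19, 29)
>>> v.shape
(31, 29)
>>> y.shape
(31, 11, 13)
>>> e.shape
(3, 19)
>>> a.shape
(3, 3)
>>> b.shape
(19, 19)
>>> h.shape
(29, 31, 3)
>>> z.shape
(3, 3)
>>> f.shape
(3,)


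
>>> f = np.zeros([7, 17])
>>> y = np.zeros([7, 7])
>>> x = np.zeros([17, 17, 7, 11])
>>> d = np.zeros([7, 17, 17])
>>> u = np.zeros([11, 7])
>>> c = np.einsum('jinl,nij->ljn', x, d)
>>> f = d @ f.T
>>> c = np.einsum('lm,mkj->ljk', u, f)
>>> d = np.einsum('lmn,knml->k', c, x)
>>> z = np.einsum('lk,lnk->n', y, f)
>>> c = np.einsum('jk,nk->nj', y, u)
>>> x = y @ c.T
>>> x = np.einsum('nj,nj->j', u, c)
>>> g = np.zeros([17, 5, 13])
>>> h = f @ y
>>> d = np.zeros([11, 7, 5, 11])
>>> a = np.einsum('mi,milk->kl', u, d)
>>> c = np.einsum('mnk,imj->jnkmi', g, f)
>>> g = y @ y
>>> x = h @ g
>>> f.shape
(7, 17, 7)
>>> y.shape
(7, 7)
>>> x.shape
(7, 17, 7)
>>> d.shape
(11, 7, 5, 11)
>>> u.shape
(11, 7)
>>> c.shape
(7, 5, 13, 17, 7)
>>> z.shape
(17,)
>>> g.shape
(7, 7)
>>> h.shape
(7, 17, 7)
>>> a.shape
(11, 5)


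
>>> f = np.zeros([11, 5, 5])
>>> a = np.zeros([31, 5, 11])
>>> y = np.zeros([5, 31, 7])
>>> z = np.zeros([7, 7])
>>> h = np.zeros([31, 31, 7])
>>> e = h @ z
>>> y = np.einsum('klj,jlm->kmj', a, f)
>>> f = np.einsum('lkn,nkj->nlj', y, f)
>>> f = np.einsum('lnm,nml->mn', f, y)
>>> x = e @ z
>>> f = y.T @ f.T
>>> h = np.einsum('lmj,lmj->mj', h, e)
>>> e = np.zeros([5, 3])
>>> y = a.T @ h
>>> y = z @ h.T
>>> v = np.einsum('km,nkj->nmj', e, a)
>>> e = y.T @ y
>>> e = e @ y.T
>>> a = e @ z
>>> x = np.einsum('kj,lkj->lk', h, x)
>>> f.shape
(11, 5, 5)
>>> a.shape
(31, 7)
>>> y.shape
(7, 31)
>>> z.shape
(7, 7)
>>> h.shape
(31, 7)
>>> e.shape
(31, 7)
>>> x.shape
(31, 31)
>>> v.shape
(31, 3, 11)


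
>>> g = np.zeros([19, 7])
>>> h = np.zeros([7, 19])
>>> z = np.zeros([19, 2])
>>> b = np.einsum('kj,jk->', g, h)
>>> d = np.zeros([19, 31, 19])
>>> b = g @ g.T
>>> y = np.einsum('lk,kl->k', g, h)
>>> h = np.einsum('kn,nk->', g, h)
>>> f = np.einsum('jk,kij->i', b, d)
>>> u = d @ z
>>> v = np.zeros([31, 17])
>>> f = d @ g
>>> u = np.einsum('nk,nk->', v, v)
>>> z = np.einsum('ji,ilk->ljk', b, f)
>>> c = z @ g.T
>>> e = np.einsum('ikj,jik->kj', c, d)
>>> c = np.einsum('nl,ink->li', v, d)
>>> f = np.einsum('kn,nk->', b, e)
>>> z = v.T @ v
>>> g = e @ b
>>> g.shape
(19, 19)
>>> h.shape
()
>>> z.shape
(17, 17)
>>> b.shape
(19, 19)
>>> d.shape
(19, 31, 19)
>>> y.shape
(7,)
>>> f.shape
()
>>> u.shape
()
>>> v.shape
(31, 17)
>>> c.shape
(17, 19)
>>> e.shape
(19, 19)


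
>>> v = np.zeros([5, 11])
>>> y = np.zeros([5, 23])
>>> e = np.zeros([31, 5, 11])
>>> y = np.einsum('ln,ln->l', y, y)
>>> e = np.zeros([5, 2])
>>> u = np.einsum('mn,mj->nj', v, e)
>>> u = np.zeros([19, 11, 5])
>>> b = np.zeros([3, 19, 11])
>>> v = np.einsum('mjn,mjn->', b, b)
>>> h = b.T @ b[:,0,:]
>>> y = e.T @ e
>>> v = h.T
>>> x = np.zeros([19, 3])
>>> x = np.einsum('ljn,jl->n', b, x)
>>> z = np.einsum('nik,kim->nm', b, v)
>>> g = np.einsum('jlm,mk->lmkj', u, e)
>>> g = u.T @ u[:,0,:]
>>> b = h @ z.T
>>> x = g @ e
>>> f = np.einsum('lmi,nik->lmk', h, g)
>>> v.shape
(11, 19, 11)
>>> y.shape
(2, 2)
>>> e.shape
(5, 2)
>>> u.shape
(19, 11, 5)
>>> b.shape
(11, 19, 3)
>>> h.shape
(11, 19, 11)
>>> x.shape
(5, 11, 2)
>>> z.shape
(3, 11)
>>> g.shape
(5, 11, 5)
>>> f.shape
(11, 19, 5)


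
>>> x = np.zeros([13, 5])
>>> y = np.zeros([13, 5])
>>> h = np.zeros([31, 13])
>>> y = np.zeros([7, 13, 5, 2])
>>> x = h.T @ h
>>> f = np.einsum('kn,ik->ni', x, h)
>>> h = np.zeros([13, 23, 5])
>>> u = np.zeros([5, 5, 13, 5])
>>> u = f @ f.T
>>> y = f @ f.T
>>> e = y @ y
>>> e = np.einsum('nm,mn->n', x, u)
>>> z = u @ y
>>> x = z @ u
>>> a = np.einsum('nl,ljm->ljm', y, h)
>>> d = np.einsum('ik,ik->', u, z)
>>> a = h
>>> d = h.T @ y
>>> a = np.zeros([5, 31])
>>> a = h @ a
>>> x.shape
(13, 13)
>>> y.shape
(13, 13)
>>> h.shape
(13, 23, 5)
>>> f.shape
(13, 31)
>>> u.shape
(13, 13)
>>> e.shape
(13,)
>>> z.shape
(13, 13)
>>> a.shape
(13, 23, 31)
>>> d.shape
(5, 23, 13)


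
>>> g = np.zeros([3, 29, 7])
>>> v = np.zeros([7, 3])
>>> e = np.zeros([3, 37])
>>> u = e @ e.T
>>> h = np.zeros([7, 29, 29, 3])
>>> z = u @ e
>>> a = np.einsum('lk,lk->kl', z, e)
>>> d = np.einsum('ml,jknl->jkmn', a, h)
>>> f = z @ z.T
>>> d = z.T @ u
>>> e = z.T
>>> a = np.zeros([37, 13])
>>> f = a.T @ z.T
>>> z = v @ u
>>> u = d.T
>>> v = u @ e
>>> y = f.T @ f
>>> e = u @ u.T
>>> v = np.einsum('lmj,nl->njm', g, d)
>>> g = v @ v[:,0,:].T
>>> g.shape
(37, 7, 37)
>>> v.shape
(37, 7, 29)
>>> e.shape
(3, 3)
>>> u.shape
(3, 37)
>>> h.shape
(7, 29, 29, 3)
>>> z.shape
(7, 3)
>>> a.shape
(37, 13)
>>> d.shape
(37, 3)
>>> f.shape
(13, 3)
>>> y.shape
(3, 3)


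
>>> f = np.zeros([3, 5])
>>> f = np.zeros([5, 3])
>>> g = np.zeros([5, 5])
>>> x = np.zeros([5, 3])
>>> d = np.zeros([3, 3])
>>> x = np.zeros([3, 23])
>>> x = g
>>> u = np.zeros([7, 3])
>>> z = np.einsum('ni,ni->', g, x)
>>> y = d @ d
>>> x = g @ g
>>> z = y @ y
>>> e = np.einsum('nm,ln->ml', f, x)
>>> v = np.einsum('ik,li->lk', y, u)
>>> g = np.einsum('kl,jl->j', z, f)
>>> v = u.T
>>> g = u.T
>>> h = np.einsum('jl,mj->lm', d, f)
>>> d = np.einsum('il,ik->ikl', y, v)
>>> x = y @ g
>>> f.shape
(5, 3)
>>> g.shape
(3, 7)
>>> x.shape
(3, 7)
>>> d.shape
(3, 7, 3)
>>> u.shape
(7, 3)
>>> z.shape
(3, 3)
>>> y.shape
(3, 3)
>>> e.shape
(3, 5)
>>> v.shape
(3, 7)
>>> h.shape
(3, 5)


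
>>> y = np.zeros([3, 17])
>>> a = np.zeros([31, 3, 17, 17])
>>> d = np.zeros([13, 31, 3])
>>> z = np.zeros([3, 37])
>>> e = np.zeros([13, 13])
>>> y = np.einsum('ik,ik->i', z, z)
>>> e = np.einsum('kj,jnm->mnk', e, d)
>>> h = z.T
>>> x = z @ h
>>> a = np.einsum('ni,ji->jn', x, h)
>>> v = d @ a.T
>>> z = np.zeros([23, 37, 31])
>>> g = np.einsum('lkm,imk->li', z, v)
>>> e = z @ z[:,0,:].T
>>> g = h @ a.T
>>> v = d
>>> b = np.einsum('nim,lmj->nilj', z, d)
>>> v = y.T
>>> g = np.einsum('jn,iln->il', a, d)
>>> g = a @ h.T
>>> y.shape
(3,)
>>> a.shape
(37, 3)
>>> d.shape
(13, 31, 3)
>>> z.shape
(23, 37, 31)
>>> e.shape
(23, 37, 23)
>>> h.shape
(37, 3)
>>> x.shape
(3, 3)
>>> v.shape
(3,)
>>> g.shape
(37, 37)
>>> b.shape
(23, 37, 13, 3)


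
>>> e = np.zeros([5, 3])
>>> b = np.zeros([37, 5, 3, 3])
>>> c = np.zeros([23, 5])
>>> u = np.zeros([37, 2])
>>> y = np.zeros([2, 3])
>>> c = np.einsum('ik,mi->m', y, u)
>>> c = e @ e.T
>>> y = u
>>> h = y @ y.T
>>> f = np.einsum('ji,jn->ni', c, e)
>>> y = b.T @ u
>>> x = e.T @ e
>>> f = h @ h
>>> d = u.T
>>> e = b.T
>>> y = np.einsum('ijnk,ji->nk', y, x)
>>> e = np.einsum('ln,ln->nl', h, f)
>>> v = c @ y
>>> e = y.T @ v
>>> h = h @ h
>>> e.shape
(2, 2)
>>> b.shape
(37, 5, 3, 3)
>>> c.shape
(5, 5)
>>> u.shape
(37, 2)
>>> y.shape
(5, 2)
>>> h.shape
(37, 37)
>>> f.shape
(37, 37)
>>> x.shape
(3, 3)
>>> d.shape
(2, 37)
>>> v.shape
(5, 2)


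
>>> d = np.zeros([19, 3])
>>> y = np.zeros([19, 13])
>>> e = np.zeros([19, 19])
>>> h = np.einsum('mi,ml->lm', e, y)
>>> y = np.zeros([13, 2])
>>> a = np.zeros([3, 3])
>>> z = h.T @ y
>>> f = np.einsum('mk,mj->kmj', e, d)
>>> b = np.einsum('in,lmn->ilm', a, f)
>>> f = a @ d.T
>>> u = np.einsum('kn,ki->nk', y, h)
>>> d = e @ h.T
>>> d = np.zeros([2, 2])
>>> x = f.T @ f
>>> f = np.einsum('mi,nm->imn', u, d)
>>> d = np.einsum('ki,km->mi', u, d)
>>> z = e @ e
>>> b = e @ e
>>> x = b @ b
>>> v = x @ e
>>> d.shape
(2, 13)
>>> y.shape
(13, 2)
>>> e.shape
(19, 19)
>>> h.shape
(13, 19)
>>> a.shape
(3, 3)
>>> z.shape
(19, 19)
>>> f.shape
(13, 2, 2)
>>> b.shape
(19, 19)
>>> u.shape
(2, 13)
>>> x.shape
(19, 19)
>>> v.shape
(19, 19)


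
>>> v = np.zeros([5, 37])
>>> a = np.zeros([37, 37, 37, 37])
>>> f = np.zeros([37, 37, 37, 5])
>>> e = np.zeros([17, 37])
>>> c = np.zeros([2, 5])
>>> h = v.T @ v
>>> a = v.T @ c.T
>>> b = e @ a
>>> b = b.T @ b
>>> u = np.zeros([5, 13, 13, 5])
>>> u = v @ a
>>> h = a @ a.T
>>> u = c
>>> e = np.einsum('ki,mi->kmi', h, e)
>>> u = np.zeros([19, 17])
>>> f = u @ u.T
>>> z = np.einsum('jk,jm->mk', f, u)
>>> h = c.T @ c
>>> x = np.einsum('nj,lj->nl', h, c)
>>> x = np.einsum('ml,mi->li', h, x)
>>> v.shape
(5, 37)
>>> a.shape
(37, 2)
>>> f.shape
(19, 19)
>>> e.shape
(37, 17, 37)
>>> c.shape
(2, 5)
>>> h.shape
(5, 5)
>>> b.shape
(2, 2)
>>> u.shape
(19, 17)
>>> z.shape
(17, 19)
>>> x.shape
(5, 2)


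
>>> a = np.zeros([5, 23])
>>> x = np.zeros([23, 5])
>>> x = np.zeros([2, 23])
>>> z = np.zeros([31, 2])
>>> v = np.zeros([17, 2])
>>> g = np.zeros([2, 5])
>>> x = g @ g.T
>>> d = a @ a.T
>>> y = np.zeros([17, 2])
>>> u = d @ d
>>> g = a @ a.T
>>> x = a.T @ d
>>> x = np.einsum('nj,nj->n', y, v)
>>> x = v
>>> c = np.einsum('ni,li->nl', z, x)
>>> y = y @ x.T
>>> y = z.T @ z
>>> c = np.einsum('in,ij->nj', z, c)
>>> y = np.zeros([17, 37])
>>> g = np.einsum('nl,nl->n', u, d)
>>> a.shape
(5, 23)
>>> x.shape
(17, 2)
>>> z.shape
(31, 2)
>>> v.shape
(17, 2)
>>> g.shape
(5,)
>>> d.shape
(5, 5)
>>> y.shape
(17, 37)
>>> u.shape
(5, 5)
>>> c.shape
(2, 17)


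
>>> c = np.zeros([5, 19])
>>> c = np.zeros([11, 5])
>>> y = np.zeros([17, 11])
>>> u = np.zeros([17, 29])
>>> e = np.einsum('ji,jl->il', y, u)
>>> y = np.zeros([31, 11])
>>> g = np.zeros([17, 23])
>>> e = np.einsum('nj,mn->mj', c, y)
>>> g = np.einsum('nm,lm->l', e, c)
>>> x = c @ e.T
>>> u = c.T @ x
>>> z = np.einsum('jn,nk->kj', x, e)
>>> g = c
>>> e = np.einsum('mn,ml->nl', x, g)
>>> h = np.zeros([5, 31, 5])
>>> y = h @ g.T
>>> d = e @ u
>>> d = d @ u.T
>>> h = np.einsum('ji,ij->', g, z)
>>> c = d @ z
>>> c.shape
(31, 11)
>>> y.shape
(5, 31, 11)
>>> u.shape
(5, 31)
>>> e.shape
(31, 5)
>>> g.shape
(11, 5)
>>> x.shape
(11, 31)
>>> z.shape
(5, 11)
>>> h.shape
()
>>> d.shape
(31, 5)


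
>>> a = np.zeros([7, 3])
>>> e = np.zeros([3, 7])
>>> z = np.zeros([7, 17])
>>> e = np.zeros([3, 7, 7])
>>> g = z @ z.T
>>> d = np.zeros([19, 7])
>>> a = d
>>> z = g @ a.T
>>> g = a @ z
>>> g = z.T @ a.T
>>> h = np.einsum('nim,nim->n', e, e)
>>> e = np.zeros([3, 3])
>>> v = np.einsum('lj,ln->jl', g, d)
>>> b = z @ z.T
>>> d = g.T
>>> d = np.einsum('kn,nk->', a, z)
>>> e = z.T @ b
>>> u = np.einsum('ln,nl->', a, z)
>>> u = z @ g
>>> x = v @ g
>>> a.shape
(19, 7)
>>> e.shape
(19, 7)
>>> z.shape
(7, 19)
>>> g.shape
(19, 19)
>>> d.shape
()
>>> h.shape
(3,)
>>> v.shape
(19, 19)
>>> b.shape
(7, 7)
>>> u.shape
(7, 19)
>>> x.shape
(19, 19)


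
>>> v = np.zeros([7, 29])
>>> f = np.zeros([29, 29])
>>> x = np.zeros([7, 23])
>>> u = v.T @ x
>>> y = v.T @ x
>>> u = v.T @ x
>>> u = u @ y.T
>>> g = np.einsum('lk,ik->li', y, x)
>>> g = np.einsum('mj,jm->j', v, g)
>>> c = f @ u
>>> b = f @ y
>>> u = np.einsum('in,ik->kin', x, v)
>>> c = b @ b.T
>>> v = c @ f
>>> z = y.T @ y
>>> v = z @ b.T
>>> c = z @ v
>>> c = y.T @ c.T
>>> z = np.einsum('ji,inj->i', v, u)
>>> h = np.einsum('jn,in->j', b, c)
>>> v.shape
(23, 29)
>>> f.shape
(29, 29)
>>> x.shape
(7, 23)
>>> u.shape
(29, 7, 23)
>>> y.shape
(29, 23)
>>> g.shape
(29,)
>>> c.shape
(23, 23)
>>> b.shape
(29, 23)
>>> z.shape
(29,)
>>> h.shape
(29,)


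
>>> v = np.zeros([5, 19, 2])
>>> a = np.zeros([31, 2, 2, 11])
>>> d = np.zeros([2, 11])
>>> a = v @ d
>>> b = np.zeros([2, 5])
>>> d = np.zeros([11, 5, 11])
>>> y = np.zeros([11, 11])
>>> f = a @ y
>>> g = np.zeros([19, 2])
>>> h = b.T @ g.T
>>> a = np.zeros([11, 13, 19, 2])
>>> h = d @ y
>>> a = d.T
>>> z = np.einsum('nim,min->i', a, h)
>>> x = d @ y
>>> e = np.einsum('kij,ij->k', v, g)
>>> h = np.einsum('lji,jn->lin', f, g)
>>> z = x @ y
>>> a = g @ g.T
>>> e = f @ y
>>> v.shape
(5, 19, 2)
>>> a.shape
(19, 19)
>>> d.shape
(11, 5, 11)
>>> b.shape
(2, 5)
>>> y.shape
(11, 11)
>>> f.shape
(5, 19, 11)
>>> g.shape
(19, 2)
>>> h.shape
(5, 11, 2)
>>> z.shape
(11, 5, 11)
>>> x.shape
(11, 5, 11)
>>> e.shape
(5, 19, 11)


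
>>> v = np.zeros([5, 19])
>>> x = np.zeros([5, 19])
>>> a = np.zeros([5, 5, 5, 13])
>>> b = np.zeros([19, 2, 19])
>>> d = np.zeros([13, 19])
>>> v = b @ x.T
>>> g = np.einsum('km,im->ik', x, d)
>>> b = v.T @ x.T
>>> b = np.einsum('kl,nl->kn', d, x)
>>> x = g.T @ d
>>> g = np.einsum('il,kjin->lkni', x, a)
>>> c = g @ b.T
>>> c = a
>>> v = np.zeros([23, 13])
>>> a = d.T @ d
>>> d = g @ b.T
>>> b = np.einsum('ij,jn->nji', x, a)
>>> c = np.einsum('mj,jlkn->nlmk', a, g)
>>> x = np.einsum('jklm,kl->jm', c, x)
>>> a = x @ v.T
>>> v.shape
(23, 13)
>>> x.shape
(5, 13)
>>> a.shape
(5, 23)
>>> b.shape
(19, 19, 5)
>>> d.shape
(19, 5, 13, 13)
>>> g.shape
(19, 5, 13, 5)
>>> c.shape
(5, 5, 19, 13)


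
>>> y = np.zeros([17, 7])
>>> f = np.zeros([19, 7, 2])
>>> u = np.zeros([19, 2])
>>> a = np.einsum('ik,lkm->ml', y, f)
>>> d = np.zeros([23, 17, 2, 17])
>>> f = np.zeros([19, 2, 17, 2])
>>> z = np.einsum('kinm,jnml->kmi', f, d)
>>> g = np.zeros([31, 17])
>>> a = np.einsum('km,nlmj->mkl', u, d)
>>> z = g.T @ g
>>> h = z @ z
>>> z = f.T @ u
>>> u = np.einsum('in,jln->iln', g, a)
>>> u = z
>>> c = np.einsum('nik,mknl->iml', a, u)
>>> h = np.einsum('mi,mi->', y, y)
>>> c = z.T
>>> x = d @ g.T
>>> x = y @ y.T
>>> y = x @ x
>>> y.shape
(17, 17)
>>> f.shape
(19, 2, 17, 2)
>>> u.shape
(2, 17, 2, 2)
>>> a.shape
(2, 19, 17)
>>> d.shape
(23, 17, 2, 17)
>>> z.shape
(2, 17, 2, 2)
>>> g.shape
(31, 17)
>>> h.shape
()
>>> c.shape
(2, 2, 17, 2)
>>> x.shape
(17, 17)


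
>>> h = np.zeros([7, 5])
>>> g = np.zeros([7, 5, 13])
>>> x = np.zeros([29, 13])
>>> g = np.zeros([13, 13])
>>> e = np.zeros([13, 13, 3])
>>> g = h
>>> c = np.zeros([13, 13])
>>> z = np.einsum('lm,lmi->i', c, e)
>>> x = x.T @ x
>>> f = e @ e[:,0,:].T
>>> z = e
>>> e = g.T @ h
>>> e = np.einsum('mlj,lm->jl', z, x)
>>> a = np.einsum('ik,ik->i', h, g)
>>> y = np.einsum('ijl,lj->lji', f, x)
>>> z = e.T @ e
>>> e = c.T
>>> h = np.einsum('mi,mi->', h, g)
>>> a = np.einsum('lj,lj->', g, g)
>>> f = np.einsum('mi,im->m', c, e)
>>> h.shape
()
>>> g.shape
(7, 5)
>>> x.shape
(13, 13)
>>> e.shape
(13, 13)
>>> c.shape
(13, 13)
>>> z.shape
(13, 13)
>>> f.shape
(13,)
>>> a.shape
()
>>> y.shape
(13, 13, 13)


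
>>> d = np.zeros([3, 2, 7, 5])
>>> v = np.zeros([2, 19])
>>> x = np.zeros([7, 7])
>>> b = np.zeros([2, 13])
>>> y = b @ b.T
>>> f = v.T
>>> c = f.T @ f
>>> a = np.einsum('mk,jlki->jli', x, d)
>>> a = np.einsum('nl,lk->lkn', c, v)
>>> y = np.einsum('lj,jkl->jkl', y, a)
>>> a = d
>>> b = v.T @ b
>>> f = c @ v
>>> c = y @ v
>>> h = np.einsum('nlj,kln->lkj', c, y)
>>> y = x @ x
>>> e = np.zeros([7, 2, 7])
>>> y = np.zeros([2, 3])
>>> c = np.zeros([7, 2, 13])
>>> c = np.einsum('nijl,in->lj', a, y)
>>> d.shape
(3, 2, 7, 5)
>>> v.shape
(2, 19)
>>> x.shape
(7, 7)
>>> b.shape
(19, 13)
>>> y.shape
(2, 3)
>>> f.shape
(2, 19)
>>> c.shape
(5, 7)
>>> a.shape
(3, 2, 7, 5)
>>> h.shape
(19, 2, 19)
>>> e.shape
(7, 2, 7)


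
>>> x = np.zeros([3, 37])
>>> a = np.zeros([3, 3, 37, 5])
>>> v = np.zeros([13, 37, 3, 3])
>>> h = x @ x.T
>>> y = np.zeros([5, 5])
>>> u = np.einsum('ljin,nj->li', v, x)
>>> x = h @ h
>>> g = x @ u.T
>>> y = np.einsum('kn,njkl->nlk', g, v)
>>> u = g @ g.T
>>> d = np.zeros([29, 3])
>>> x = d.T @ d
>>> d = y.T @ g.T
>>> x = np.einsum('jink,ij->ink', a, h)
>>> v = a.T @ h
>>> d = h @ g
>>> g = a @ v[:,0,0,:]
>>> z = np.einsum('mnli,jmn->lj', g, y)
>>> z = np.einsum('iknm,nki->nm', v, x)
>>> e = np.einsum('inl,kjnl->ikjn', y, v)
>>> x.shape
(3, 37, 5)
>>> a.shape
(3, 3, 37, 5)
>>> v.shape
(5, 37, 3, 3)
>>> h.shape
(3, 3)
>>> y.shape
(13, 3, 3)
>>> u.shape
(3, 3)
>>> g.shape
(3, 3, 37, 3)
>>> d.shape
(3, 13)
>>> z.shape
(3, 3)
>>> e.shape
(13, 5, 37, 3)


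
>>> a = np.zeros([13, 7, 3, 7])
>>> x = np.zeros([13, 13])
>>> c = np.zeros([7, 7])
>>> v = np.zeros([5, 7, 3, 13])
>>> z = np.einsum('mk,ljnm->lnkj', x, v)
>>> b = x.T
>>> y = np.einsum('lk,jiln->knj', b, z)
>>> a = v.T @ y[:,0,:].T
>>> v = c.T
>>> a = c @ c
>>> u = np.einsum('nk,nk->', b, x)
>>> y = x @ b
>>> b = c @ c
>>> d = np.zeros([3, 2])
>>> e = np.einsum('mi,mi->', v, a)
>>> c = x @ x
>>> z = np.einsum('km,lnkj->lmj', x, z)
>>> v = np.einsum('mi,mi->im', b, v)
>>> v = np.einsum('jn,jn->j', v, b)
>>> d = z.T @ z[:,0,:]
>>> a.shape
(7, 7)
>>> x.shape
(13, 13)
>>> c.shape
(13, 13)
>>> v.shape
(7,)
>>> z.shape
(5, 13, 7)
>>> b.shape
(7, 7)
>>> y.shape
(13, 13)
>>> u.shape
()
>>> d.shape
(7, 13, 7)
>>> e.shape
()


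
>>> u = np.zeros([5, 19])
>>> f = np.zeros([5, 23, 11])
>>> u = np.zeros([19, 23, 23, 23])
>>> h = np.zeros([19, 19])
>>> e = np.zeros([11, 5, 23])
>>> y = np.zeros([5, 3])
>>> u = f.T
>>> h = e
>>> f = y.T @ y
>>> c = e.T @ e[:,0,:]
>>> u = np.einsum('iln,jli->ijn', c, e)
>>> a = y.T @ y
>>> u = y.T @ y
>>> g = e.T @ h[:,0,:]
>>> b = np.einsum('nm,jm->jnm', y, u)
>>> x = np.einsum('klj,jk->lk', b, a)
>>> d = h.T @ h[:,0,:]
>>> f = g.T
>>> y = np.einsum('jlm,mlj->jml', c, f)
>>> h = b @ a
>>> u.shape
(3, 3)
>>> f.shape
(23, 5, 23)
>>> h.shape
(3, 5, 3)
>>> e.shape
(11, 5, 23)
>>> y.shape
(23, 23, 5)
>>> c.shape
(23, 5, 23)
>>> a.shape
(3, 3)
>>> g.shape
(23, 5, 23)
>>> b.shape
(3, 5, 3)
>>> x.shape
(5, 3)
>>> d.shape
(23, 5, 23)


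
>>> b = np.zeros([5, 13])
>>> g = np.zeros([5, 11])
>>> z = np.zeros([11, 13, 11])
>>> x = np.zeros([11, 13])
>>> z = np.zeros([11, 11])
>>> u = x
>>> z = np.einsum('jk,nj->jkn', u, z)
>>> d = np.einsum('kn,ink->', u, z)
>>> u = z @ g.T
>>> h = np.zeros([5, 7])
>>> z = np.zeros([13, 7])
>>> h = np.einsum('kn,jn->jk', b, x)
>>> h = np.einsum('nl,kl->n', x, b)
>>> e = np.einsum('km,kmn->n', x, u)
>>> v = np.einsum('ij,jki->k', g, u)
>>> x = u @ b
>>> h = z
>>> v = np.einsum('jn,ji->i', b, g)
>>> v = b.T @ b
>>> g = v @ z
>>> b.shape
(5, 13)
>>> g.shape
(13, 7)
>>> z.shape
(13, 7)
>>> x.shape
(11, 13, 13)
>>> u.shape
(11, 13, 5)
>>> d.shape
()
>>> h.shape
(13, 7)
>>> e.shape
(5,)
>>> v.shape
(13, 13)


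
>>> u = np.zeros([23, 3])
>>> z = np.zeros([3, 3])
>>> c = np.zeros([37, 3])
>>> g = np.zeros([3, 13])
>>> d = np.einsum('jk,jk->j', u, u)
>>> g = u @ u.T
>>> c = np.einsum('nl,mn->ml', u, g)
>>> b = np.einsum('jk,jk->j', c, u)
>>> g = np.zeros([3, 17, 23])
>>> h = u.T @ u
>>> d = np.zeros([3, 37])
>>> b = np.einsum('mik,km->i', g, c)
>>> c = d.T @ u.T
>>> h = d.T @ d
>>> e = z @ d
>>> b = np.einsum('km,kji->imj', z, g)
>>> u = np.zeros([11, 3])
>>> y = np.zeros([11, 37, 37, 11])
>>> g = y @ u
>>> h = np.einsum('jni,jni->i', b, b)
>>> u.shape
(11, 3)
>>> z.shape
(3, 3)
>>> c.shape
(37, 23)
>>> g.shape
(11, 37, 37, 3)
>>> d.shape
(3, 37)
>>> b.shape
(23, 3, 17)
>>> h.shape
(17,)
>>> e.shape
(3, 37)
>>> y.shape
(11, 37, 37, 11)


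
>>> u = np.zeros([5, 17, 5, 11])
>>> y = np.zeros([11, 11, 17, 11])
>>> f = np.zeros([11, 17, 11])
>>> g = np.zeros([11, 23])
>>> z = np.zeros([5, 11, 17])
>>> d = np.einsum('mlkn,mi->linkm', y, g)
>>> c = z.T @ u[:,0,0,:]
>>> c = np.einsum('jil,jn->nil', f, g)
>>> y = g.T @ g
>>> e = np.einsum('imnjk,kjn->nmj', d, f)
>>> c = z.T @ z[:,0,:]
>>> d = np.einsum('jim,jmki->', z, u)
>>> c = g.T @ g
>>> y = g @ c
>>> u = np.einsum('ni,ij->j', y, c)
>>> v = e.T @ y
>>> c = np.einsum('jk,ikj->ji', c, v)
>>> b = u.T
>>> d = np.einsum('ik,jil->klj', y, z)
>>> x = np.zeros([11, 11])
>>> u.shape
(23,)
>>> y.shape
(11, 23)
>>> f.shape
(11, 17, 11)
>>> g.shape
(11, 23)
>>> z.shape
(5, 11, 17)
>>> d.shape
(23, 17, 5)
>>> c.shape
(23, 17)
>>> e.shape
(11, 23, 17)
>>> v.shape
(17, 23, 23)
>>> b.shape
(23,)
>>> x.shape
(11, 11)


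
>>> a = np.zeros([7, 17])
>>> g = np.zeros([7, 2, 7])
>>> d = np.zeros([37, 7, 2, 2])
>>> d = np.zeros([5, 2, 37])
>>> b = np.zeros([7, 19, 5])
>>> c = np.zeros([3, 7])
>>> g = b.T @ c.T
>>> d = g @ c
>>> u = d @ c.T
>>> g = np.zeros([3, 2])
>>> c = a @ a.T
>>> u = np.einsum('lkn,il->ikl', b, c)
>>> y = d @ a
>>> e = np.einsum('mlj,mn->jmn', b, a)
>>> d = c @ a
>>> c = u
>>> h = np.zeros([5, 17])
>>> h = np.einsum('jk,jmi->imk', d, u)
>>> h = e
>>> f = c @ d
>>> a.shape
(7, 17)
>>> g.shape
(3, 2)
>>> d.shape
(7, 17)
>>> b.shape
(7, 19, 5)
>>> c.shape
(7, 19, 7)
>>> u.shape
(7, 19, 7)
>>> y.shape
(5, 19, 17)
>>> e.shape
(5, 7, 17)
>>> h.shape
(5, 7, 17)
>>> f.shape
(7, 19, 17)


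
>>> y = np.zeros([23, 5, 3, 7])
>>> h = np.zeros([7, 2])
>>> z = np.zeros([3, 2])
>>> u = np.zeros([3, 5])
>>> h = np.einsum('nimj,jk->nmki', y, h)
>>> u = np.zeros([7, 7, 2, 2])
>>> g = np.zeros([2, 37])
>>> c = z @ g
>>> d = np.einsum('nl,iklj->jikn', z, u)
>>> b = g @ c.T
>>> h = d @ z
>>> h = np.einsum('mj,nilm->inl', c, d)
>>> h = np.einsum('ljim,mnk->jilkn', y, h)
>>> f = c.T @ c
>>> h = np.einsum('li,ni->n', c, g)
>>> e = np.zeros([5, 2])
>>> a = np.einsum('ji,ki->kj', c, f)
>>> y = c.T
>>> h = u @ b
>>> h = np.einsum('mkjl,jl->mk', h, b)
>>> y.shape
(37, 3)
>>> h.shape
(7, 7)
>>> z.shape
(3, 2)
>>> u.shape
(7, 7, 2, 2)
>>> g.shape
(2, 37)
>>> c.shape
(3, 37)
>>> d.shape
(2, 7, 7, 3)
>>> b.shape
(2, 3)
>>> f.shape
(37, 37)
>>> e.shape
(5, 2)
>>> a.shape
(37, 3)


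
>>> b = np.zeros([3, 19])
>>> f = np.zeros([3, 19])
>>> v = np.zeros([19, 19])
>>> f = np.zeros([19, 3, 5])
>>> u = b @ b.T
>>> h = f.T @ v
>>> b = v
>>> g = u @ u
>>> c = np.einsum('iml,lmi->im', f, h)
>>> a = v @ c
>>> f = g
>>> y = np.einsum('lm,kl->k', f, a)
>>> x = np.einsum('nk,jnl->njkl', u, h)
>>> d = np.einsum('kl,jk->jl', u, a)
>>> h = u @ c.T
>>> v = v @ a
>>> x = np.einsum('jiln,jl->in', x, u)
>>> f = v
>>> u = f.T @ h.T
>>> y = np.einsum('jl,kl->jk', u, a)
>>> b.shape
(19, 19)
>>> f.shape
(19, 3)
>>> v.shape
(19, 3)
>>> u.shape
(3, 3)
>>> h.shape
(3, 19)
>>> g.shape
(3, 3)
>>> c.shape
(19, 3)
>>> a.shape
(19, 3)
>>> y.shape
(3, 19)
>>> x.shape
(5, 19)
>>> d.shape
(19, 3)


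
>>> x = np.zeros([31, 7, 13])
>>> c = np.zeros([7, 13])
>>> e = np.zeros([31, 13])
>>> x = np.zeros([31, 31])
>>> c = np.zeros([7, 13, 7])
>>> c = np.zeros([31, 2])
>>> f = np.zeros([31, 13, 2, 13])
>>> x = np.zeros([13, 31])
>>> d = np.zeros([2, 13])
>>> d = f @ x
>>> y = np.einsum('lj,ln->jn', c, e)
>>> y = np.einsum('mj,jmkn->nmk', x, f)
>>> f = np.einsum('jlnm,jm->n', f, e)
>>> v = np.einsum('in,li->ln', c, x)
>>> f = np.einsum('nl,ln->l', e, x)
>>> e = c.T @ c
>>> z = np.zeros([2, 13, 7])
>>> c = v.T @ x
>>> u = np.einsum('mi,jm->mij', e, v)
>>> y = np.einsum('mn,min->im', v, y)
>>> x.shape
(13, 31)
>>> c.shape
(2, 31)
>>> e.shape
(2, 2)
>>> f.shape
(13,)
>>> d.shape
(31, 13, 2, 31)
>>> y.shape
(13, 13)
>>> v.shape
(13, 2)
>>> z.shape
(2, 13, 7)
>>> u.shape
(2, 2, 13)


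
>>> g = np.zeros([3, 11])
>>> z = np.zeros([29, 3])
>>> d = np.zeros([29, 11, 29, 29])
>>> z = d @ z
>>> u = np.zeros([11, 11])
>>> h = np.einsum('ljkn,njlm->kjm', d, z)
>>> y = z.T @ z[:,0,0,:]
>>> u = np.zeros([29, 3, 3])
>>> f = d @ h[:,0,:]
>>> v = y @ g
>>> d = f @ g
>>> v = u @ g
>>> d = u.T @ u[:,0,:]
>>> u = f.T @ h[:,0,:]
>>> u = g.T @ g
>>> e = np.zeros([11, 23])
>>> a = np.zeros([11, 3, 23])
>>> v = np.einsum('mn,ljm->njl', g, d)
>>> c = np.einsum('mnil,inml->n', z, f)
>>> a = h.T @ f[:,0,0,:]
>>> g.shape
(3, 11)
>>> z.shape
(29, 11, 29, 3)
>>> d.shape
(3, 3, 3)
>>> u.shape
(11, 11)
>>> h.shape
(29, 11, 3)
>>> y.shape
(3, 29, 11, 3)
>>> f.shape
(29, 11, 29, 3)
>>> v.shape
(11, 3, 3)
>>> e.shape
(11, 23)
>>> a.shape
(3, 11, 3)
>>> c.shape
(11,)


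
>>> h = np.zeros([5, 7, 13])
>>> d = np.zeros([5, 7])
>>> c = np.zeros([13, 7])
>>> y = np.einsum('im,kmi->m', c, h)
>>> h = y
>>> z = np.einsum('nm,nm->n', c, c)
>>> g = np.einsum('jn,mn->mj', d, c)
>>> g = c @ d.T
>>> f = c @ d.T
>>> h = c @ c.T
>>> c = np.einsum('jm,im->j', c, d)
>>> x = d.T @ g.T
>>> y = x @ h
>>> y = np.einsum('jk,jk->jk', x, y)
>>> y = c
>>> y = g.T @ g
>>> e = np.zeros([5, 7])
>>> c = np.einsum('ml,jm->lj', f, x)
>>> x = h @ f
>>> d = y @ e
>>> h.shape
(13, 13)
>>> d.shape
(5, 7)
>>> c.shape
(5, 7)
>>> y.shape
(5, 5)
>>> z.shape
(13,)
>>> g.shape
(13, 5)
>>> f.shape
(13, 5)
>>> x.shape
(13, 5)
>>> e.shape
(5, 7)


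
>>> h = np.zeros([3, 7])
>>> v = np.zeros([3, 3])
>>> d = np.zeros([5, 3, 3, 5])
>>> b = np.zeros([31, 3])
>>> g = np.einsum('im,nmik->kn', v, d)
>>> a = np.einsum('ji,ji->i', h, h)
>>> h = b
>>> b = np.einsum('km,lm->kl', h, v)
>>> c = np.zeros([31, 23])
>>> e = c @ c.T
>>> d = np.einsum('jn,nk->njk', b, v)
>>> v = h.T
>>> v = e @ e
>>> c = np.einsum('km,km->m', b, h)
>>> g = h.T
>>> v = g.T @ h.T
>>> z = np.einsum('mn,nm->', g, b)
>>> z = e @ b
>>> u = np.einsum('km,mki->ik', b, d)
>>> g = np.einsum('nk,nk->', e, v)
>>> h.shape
(31, 3)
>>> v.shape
(31, 31)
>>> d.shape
(3, 31, 3)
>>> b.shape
(31, 3)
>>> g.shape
()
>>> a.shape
(7,)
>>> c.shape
(3,)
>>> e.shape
(31, 31)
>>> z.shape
(31, 3)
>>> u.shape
(3, 31)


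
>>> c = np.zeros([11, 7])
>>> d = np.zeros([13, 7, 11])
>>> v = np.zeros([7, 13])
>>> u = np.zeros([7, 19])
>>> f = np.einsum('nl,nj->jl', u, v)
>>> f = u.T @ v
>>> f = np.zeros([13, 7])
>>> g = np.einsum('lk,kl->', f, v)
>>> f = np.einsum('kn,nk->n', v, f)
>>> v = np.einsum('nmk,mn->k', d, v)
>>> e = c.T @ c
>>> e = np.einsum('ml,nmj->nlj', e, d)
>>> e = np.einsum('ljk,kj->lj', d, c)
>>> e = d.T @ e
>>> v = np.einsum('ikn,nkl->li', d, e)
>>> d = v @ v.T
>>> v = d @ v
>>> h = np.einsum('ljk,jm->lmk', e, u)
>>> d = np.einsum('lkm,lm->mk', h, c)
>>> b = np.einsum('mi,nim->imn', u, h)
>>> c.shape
(11, 7)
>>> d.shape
(7, 19)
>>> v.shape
(7, 13)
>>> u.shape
(7, 19)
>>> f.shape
(13,)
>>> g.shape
()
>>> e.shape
(11, 7, 7)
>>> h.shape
(11, 19, 7)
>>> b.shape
(19, 7, 11)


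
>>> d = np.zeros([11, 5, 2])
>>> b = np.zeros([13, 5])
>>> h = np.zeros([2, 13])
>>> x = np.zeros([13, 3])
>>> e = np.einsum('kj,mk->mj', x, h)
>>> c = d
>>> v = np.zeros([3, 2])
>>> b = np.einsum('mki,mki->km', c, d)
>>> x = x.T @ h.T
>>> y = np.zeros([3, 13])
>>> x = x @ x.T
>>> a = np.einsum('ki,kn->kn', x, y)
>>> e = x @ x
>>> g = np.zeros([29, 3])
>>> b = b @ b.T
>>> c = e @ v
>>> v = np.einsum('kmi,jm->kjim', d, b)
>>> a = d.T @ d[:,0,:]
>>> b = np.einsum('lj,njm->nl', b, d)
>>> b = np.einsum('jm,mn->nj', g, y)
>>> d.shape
(11, 5, 2)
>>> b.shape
(13, 29)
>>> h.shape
(2, 13)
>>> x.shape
(3, 3)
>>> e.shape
(3, 3)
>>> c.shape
(3, 2)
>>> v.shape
(11, 5, 2, 5)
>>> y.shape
(3, 13)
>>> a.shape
(2, 5, 2)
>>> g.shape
(29, 3)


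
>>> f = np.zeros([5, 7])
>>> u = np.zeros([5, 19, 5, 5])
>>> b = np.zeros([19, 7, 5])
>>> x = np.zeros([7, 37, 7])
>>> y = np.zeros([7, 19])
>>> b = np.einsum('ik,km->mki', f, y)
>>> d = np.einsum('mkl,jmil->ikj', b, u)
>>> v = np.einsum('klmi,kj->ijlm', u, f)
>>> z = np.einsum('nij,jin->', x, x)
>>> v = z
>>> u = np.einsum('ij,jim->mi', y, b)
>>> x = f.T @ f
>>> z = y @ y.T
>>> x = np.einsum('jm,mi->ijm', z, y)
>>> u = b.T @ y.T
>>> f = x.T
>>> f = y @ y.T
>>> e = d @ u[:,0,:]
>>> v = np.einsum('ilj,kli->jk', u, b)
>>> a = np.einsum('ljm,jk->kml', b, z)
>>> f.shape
(7, 7)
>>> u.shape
(5, 7, 7)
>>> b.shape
(19, 7, 5)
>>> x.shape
(19, 7, 7)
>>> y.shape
(7, 19)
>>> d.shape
(5, 7, 5)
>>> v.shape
(7, 19)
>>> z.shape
(7, 7)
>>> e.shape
(5, 7, 7)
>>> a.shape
(7, 5, 19)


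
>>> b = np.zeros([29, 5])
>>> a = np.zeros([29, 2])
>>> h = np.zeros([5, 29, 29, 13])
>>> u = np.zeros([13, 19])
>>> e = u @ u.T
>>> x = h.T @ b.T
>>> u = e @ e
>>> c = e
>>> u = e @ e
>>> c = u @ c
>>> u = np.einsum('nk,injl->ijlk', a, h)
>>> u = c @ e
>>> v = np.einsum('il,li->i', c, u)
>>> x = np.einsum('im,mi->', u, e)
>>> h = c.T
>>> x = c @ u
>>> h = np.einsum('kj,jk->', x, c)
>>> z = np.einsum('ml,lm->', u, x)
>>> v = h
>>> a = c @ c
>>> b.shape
(29, 5)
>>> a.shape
(13, 13)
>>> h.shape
()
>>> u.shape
(13, 13)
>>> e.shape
(13, 13)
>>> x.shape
(13, 13)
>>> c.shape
(13, 13)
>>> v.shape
()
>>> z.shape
()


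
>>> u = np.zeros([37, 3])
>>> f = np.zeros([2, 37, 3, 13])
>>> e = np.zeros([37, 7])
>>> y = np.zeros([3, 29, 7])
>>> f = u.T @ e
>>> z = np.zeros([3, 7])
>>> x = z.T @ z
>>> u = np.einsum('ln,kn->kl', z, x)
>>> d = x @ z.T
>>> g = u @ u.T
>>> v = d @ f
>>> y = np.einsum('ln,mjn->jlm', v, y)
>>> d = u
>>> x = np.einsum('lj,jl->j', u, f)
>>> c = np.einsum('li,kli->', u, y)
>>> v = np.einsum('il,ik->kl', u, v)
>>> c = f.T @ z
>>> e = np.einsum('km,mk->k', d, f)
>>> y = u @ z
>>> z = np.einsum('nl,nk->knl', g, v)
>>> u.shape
(7, 3)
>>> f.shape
(3, 7)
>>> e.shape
(7,)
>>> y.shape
(7, 7)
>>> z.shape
(3, 7, 7)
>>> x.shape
(3,)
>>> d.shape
(7, 3)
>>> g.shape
(7, 7)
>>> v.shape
(7, 3)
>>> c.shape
(7, 7)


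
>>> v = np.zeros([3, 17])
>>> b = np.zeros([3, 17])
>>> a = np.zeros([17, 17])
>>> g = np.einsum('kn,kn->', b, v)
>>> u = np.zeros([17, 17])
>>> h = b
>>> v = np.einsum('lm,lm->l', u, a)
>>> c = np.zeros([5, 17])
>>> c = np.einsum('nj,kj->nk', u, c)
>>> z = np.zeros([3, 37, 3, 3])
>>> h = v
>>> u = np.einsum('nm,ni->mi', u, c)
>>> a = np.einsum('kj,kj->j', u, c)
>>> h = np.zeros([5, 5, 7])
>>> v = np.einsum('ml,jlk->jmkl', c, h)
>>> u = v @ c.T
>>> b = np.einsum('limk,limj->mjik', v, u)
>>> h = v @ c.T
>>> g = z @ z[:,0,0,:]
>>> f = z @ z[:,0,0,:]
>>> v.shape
(5, 17, 7, 5)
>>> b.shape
(7, 17, 17, 5)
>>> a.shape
(5,)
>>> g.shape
(3, 37, 3, 3)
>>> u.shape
(5, 17, 7, 17)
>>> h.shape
(5, 17, 7, 17)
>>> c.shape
(17, 5)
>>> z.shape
(3, 37, 3, 3)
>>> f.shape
(3, 37, 3, 3)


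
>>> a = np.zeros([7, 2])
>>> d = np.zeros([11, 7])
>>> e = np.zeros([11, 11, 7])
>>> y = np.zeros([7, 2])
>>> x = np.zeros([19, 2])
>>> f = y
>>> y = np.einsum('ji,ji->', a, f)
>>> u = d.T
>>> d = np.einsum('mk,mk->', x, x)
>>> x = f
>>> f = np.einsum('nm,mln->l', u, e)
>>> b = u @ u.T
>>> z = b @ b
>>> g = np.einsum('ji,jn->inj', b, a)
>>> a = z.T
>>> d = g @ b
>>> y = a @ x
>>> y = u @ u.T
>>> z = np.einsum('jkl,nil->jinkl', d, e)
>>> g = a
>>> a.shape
(7, 7)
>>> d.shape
(7, 2, 7)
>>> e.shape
(11, 11, 7)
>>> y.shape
(7, 7)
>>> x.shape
(7, 2)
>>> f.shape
(11,)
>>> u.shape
(7, 11)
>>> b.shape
(7, 7)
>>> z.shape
(7, 11, 11, 2, 7)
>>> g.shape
(7, 7)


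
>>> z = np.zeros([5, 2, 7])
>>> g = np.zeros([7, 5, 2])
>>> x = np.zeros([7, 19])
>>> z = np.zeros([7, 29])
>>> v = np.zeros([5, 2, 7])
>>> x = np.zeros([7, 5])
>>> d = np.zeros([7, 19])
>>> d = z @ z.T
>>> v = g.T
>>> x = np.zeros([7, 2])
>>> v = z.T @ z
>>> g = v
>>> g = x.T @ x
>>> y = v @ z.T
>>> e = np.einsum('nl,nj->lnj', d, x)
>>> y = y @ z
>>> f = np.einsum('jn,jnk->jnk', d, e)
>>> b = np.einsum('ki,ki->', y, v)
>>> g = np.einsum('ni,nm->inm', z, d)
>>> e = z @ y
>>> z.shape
(7, 29)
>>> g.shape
(29, 7, 7)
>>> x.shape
(7, 2)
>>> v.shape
(29, 29)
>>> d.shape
(7, 7)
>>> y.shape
(29, 29)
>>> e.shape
(7, 29)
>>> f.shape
(7, 7, 2)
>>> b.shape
()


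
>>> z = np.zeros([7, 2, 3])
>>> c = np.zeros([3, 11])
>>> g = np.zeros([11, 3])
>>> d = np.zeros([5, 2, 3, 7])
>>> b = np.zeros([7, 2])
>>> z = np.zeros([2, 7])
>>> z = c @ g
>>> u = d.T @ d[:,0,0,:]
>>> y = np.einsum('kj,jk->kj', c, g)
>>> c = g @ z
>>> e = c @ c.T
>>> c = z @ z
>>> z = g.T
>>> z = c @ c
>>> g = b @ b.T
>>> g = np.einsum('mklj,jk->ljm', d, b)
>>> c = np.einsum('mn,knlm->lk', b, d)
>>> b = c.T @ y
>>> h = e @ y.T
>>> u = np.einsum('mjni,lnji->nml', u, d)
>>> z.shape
(3, 3)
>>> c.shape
(3, 5)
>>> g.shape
(3, 7, 5)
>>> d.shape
(5, 2, 3, 7)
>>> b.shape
(5, 11)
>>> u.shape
(2, 7, 5)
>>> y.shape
(3, 11)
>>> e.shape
(11, 11)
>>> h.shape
(11, 3)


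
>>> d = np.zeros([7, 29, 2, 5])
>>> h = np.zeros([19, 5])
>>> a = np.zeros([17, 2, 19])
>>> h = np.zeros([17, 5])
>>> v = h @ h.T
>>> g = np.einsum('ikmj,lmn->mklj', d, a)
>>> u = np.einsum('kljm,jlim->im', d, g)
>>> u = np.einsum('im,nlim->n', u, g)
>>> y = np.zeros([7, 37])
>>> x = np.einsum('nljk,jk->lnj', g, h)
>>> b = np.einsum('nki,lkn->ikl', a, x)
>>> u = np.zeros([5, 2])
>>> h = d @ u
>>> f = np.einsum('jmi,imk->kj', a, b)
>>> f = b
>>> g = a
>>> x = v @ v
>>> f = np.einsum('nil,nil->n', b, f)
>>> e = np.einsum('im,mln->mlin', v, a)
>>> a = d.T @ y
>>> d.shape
(7, 29, 2, 5)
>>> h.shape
(7, 29, 2, 2)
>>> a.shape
(5, 2, 29, 37)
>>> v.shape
(17, 17)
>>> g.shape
(17, 2, 19)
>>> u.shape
(5, 2)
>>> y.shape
(7, 37)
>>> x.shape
(17, 17)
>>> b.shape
(19, 2, 29)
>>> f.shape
(19,)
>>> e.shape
(17, 2, 17, 19)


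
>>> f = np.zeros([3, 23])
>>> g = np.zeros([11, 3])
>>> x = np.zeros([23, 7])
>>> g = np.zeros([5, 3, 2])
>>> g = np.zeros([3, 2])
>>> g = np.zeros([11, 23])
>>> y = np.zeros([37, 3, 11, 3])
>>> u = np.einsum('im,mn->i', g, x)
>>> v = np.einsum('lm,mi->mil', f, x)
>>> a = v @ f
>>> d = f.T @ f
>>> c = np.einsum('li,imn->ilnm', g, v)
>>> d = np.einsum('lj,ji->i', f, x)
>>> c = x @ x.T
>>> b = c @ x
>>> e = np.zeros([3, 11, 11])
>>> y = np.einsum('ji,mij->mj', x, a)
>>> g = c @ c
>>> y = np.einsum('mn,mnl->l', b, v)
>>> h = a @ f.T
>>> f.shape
(3, 23)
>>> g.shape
(23, 23)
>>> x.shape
(23, 7)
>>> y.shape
(3,)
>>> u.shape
(11,)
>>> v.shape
(23, 7, 3)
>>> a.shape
(23, 7, 23)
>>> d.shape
(7,)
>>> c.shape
(23, 23)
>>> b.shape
(23, 7)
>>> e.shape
(3, 11, 11)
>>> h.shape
(23, 7, 3)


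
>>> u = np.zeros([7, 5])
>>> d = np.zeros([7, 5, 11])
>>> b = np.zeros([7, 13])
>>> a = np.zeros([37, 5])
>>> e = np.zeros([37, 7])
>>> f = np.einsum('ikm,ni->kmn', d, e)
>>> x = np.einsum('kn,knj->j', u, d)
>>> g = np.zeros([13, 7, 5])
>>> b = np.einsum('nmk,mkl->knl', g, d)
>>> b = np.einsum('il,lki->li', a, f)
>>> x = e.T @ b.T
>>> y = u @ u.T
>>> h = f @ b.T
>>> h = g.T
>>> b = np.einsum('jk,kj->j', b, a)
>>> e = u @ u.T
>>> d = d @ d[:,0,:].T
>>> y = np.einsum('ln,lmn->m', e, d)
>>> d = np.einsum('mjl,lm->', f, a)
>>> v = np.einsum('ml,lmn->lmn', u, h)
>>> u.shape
(7, 5)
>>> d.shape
()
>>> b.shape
(5,)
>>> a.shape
(37, 5)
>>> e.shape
(7, 7)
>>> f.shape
(5, 11, 37)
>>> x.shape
(7, 5)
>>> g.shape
(13, 7, 5)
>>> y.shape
(5,)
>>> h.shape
(5, 7, 13)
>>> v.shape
(5, 7, 13)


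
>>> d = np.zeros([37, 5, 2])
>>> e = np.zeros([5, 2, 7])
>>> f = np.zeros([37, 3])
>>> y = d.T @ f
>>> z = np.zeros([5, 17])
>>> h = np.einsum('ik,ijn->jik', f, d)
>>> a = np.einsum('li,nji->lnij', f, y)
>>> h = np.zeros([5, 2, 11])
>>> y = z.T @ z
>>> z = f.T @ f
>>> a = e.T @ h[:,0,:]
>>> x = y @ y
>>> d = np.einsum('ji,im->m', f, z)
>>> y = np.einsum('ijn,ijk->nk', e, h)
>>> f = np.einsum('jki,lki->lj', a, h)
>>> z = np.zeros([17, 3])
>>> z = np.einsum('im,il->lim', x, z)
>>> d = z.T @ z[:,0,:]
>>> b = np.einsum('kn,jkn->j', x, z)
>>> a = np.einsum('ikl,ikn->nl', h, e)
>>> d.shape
(17, 17, 17)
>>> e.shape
(5, 2, 7)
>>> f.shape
(5, 7)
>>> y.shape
(7, 11)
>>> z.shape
(3, 17, 17)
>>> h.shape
(5, 2, 11)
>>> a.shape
(7, 11)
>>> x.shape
(17, 17)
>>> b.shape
(3,)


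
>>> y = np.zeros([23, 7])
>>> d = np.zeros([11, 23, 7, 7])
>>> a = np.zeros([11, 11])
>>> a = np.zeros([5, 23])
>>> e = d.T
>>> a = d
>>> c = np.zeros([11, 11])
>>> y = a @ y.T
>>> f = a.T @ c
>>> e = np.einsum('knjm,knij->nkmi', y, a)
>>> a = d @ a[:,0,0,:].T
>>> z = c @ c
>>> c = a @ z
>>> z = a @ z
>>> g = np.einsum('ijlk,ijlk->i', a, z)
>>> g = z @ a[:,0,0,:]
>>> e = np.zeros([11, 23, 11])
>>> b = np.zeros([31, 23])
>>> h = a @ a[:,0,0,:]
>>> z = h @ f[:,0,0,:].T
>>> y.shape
(11, 23, 7, 23)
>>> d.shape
(11, 23, 7, 7)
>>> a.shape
(11, 23, 7, 11)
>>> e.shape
(11, 23, 11)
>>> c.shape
(11, 23, 7, 11)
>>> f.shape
(7, 7, 23, 11)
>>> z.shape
(11, 23, 7, 7)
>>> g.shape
(11, 23, 7, 11)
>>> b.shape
(31, 23)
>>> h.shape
(11, 23, 7, 11)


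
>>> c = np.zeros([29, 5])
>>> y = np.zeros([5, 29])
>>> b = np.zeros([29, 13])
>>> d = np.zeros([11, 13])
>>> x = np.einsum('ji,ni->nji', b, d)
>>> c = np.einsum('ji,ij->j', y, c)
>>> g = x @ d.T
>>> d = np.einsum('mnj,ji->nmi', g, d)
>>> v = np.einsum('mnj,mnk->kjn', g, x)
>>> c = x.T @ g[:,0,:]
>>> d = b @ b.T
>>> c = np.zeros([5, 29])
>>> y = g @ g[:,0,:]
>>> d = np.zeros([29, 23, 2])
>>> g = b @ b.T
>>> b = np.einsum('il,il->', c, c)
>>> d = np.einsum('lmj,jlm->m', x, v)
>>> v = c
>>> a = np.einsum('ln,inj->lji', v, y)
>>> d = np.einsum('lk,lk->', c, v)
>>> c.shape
(5, 29)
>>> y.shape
(11, 29, 11)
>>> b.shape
()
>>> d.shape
()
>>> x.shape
(11, 29, 13)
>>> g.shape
(29, 29)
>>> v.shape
(5, 29)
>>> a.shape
(5, 11, 11)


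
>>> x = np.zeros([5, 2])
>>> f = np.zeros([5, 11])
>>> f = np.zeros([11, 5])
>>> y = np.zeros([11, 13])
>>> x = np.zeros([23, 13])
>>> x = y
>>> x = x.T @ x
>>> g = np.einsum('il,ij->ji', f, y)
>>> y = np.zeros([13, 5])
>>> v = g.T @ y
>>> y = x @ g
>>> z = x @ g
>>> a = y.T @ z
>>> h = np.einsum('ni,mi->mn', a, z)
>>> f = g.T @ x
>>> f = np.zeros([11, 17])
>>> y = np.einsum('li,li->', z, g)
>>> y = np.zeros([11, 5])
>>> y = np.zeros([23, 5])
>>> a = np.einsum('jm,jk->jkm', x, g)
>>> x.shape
(13, 13)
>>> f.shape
(11, 17)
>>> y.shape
(23, 5)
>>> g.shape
(13, 11)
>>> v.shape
(11, 5)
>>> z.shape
(13, 11)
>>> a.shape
(13, 11, 13)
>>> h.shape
(13, 11)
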